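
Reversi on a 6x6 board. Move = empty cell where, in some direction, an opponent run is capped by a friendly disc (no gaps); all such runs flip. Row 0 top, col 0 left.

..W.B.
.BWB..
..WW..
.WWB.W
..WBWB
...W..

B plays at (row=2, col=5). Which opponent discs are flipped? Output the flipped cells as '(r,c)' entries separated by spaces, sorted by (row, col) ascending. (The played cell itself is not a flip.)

Answer: (3,5)

Derivation:
Dir NW: first cell '.' (not opp) -> no flip
Dir N: first cell '.' (not opp) -> no flip
Dir NE: edge -> no flip
Dir W: first cell '.' (not opp) -> no flip
Dir E: edge -> no flip
Dir SW: first cell '.' (not opp) -> no flip
Dir S: opp run (3,5) capped by B -> flip
Dir SE: edge -> no flip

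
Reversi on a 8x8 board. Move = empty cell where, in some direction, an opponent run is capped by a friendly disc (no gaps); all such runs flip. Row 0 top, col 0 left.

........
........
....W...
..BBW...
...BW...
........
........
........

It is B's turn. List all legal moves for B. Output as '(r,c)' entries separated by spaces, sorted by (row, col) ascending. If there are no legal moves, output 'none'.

Answer: (1,5) (2,5) (3,5) (4,5) (5,5)

Derivation:
(1,3): no bracket -> illegal
(1,4): no bracket -> illegal
(1,5): flips 1 -> legal
(2,3): no bracket -> illegal
(2,5): flips 1 -> legal
(3,5): flips 1 -> legal
(4,5): flips 1 -> legal
(5,3): no bracket -> illegal
(5,4): no bracket -> illegal
(5,5): flips 1 -> legal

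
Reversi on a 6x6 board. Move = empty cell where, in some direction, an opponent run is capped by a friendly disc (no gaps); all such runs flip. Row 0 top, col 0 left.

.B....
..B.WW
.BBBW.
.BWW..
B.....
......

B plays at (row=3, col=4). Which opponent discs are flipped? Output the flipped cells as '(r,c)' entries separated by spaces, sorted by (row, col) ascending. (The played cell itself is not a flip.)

Answer: (3,2) (3,3)

Derivation:
Dir NW: first cell 'B' (not opp) -> no flip
Dir N: opp run (2,4) (1,4), next='.' -> no flip
Dir NE: first cell '.' (not opp) -> no flip
Dir W: opp run (3,3) (3,2) capped by B -> flip
Dir E: first cell '.' (not opp) -> no flip
Dir SW: first cell '.' (not opp) -> no flip
Dir S: first cell '.' (not opp) -> no flip
Dir SE: first cell '.' (not opp) -> no flip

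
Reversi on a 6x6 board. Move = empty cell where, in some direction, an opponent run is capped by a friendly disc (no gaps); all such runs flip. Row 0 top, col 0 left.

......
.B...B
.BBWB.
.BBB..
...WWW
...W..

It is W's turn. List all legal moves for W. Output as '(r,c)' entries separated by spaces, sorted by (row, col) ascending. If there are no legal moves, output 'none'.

(0,0): flips 3 -> legal
(0,1): no bracket -> illegal
(0,2): no bracket -> illegal
(0,4): no bracket -> illegal
(0,5): no bracket -> illegal
(1,0): flips 2 -> legal
(1,2): no bracket -> illegal
(1,3): no bracket -> illegal
(1,4): no bracket -> illegal
(2,0): flips 2 -> legal
(2,5): flips 1 -> legal
(3,0): no bracket -> illegal
(3,4): no bracket -> illegal
(3,5): no bracket -> illegal
(4,0): no bracket -> illegal
(4,1): flips 1 -> legal
(4,2): no bracket -> illegal

Answer: (0,0) (1,0) (2,0) (2,5) (4,1)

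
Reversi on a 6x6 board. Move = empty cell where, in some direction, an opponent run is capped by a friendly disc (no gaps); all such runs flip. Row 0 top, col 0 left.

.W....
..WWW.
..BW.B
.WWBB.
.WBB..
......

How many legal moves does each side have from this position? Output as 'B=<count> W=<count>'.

-- B to move --
(0,0): no bracket -> illegal
(0,2): flips 1 -> legal
(0,3): flips 3 -> legal
(0,4): flips 1 -> legal
(0,5): no bracket -> illegal
(1,0): no bracket -> illegal
(1,1): no bracket -> illegal
(1,5): no bracket -> illegal
(2,0): flips 1 -> legal
(2,1): flips 1 -> legal
(2,4): flips 1 -> legal
(3,0): flips 2 -> legal
(4,0): flips 2 -> legal
(5,0): no bracket -> illegal
(5,1): no bracket -> illegal
(5,2): no bracket -> illegal
B mobility = 8
-- W to move --
(1,1): no bracket -> illegal
(1,5): no bracket -> illegal
(2,1): flips 1 -> legal
(2,4): no bracket -> illegal
(3,5): flips 2 -> legal
(4,4): flips 2 -> legal
(4,5): flips 1 -> legal
(5,1): no bracket -> illegal
(5,2): flips 1 -> legal
(5,3): flips 3 -> legal
(5,4): flips 1 -> legal
W mobility = 7

Answer: B=8 W=7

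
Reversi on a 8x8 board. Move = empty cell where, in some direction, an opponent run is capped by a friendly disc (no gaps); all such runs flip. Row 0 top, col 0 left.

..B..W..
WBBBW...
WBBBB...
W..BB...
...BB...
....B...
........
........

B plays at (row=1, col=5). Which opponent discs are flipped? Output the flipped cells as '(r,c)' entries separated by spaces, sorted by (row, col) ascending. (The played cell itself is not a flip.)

Dir NW: first cell '.' (not opp) -> no flip
Dir N: opp run (0,5), next=edge -> no flip
Dir NE: first cell '.' (not opp) -> no flip
Dir W: opp run (1,4) capped by B -> flip
Dir E: first cell '.' (not opp) -> no flip
Dir SW: first cell 'B' (not opp) -> no flip
Dir S: first cell '.' (not opp) -> no flip
Dir SE: first cell '.' (not opp) -> no flip

Answer: (1,4)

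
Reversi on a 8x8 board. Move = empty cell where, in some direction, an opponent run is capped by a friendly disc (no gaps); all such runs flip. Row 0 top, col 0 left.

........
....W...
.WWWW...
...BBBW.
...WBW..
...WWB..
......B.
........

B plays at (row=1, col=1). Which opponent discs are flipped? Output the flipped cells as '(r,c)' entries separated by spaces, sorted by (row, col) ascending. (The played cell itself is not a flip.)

Dir NW: first cell '.' (not opp) -> no flip
Dir N: first cell '.' (not opp) -> no flip
Dir NE: first cell '.' (not opp) -> no flip
Dir W: first cell '.' (not opp) -> no flip
Dir E: first cell '.' (not opp) -> no flip
Dir SW: first cell '.' (not opp) -> no flip
Dir S: opp run (2,1), next='.' -> no flip
Dir SE: opp run (2,2) capped by B -> flip

Answer: (2,2)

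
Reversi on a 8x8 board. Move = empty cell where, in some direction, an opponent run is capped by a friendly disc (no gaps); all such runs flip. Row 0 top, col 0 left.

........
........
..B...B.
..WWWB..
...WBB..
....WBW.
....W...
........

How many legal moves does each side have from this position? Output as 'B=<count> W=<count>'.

-- B to move --
(2,1): no bracket -> illegal
(2,3): flips 1 -> legal
(2,4): flips 1 -> legal
(2,5): no bracket -> illegal
(3,1): flips 3 -> legal
(4,1): no bracket -> illegal
(4,2): flips 2 -> legal
(4,6): no bracket -> illegal
(4,7): no bracket -> illegal
(5,2): no bracket -> illegal
(5,3): flips 1 -> legal
(5,7): flips 1 -> legal
(6,3): flips 1 -> legal
(6,5): no bracket -> illegal
(6,6): no bracket -> illegal
(6,7): flips 1 -> legal
(7,3): flips 1 -> legal
(7,4): flips 2 -> legal
(7,5): no bracket -> illegal
B mobility = 10
-- W to move --
(1,1): flips 1 -> legal
(1,2): flips 1 -> legal
(1,3): no bracket -> illegal
(1,5): no bracket -> illegal
(1,6): no bracket -> illegal
(1,7): no bracket -> illegal
(2,1): no bracket -> illegal
(2,3): no bracket -> illegal
(2,4): no bracket -> illegal
(2,5): no bracket -> illegal
(2,7): no bracket -> illegal
(3,1): no bracket -> illegal
(3,6): flips 2 -> legal
(3,7): no bracket -> illegal
(4,6): flips 3 -> legal
(5,3): no bracket -> illegal
(6,5): no bracket -> illegal
(6,6): flips 2 -> legal
W mobility = 5

Answer: B=10 W=5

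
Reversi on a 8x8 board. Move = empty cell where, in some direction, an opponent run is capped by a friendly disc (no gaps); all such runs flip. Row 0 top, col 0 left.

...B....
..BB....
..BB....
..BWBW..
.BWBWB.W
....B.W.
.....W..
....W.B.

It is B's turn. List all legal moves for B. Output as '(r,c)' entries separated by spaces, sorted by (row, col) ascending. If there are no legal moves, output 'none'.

(2,4): no bracket -> illegal
(2,5): flips 1 -> legal
(2,6): no bracket -> illegal
(3,1): no bracket -> illegal
(3,6): flips 1 -> legal
(3,7): no bracket -> illegal
(4,6): no bracket -> illegal
(5,1): no bracket -> illegal
(5,2): flips 1 -> legal
(5,3): no bracket -> illegal
(5,5): flips 2 -> legal
(5,7): no bracket -> illegal
(6,3): no bracket -> illegal
(6,4): no bracket -> illegal
(6,6): no bracket -> illegal
(6,7): flips 1 -> legal
(7,3): no bracket -> illegal
(7,5): no bracket -> illegal

Answer: (2,5) (3,6) (5,2) (5,5) (6,7)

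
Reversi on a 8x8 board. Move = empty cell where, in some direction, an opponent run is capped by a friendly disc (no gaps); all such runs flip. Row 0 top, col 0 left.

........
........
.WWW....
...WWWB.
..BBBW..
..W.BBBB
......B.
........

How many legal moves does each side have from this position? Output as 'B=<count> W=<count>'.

-- B to move --
(1,0): no bracket -> illegal
(1,1): flips 2 -> legal
(1,2): flips 3 -> legal
(1,3): flips 2 -> legal
(1,4): no bracket -> illegal
(2,0): no bracket -> illegal
(2,4): flips 2 -> legal
(2,5): flips 3 -> legal
(2,6): flips 1 -> legal
(3,0): no bracket -> illegal
(3,1): no bracket -> illegal
(3,2): flips 3 -> legal
(4,1): no bracket -> illegal
(4,6): flips 1 -> legal
(5,1): no bracket -> illegal
(5,3): no bracket -> illegal
(6,1): flips 1 -> legal
(6,2): flips 1 -> legal
(6,3): no bracket -> illegal
B mobility = 10
-- W to move --
(2,5): no bracket -> illegal
(2,6): no bracket -> illegal
(2,7): flips 1 -> legal
(3,1): no bracket -> illegal
(3,2): flips 1 -> legal
(3,7): flips 1 -> legal
(4,1): flips 3 -> legal
(4,6): no bracket -> illegal
(4,7): no bracket -> illegal
(5,1): flips 1 -> legal
(5,3): flips 2 -> legal
(6,3): flips 1 -> legal
(6,4): flips 2 -> legal
(6,5): flips 1 -> legal
(6,7): flips 1 -> legal
(7,5): no bracket -> illegal
(7,6): no bracket -> illegal
(7,7): flips 3 -> legal
W mobility = 11

Answer: B=10 W=11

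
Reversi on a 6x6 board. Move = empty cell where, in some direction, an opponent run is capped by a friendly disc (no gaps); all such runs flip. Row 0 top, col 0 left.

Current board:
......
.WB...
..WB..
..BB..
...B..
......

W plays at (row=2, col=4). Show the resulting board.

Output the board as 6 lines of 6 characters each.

Answer: ......
.WB...
..WWW.
..BB..
...B..
......

Derivation:
Place W at (2,4); scan 8 dirs for brackets.
Dir NW: first cell '.' (not opp) -> no flip
Dir N: first cell '.' (not opp) -> no flip
Dir NE: first cell '.' (not opp) -> no flip
Dir W: opp run (2,3) capped by W -> flip
Dir E: first cell '.' (not opp) -> no flip
Dir SW: opp run (3,3), next='.' -> no flip
Dir S: first cell '.' (not opp) -> no flip
Dir SE: first cell '.' (not opp) -> no flip
All flips: (2,3)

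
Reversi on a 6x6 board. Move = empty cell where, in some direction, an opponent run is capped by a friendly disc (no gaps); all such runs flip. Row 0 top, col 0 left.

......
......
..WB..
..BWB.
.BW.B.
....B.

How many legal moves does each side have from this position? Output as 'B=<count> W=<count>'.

Answer: B=5 W=6

Derivation:
-- B to move --
(1,1): flips 2 -> legal
(1,2): flips 1 -> legal
(1,3): no bracket -> illegal
(2,1): flips 1 -> legal
(2,4): no bracket -> illegal
(3,1): no bracket -> illegal
(4,3): flips 2 -> legal
(5,1): no bracket -> illegal
(5,2): flips 1 -> legal
(5,3): no bracket -> illegal
B mobility = 5
-- W to move --
(1,2): no bracket -> illegal
(1,3): flips 1 -> legal
(1,4): no bracket -> illegal
(2,1): no bracket -> illegal
(2,4): flips 1 -> legal
(2,5): no bracket -> illegal
(3,0): no bracket -> illegal
(3,1): flips 1 -> legal
(3,5): flips 1 -> legal
(4,0): flips 1 -> legal
(4,3): no bracket -> illegal
(4,5): no bracket -> illegal
(5,0): no bracket -> illegal
(5,1): no bracket -> illegal
(5,2): no bracket -> illegal
(5,3): no bracket -> illegal
(5,5): flips 1 -> legal
W mobility = 6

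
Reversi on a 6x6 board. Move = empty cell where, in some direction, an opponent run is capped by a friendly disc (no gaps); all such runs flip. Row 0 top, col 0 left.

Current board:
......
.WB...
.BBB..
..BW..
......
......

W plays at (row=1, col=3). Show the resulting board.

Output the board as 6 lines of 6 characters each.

Place W at (1,3); scan 8 dirs for brackets.
Dir NW: first cell '.' (not opp) -> no flip
Dir N: first cell '.' (not opp) -> no flip
Dir NE: first cell '.' (not opp) -> no flip
Dir W: opp run (1,2) capped by W -> flip
Dir E: first cell '.' (not opp) -> no flip
Dir SW: opp run (2,2), next='.' -> no flip
Dir S: opp run (2,3) capped by W -> flip
Dir SE: first cell '.' (not opp) -> no flip
All flips: (1,2) (2,3)

Answer: ......
.WWW..
.BBW..
..BW..
......
......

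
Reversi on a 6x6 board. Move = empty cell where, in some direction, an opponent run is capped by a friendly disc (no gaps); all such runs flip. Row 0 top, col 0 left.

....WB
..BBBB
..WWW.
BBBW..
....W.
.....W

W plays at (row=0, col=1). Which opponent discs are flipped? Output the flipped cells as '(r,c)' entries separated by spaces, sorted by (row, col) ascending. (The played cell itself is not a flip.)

Answer: (1,2)

Derivation:
Dir NW: edge -> no flip
Dir N: edge -> no flip
Dir NE: edge -> no flip
Dir W: first cell '.' (not opp) -> no flip
Dir E: first cell '.' (not opp) -> no flip
Dir SW: first cell '.' (not opp) -> no flip
Dir S: first cell '.' (not opp) -> no flip
Dir SE: opp run (1,2) capped by W -> flip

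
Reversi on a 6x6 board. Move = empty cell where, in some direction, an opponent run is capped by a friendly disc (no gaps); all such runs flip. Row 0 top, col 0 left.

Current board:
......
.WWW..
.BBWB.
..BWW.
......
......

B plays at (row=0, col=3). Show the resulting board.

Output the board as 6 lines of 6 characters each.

Place B at (0,3); scan 8 dirs for brackets.
Dir NW: edge -> no flip
Dir N: edge -> no flip
Dir NE: edge -> no flip
Dir W: first cell '.' (not opp) -> no flip
Dir E: first cell '.' (not opp) -> no flip
Dir SW: opp run (1,2) capped by B -> flip
Dir S: opp run (1,3) (2,3) (3,3), next='.' -> no flip
Dir SE: first cell '.' (not opp) -> no flip
All flips: (1,2)

Answer: ...B..
.WBW..
.BBWB.
..BWW.
......
......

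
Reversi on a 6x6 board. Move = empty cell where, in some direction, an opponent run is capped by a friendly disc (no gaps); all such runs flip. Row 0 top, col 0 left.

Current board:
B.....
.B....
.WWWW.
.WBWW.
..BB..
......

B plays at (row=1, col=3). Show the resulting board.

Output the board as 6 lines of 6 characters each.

Place B at (1,3); scan 8 dirs for brackets.
Dir NW: first cell '.' (not opp) -> no flip
Dir N: first cell '.' (not opp) -> no flip
Dir NE: first cell '.' (not opp) -> no flip
Dir W: first cell '.' (not opp) -> no flip
Dir E: first cell '.' (not opp) -> no flip
Dir SW: opp run (2,2) (3,1), next='.' -> no flip
Dir S: opp run (2,3) (3,3) capped by B -> flip
Dir SE: opp run (2,4), next='.' -> no flip
All flips: (2,3) (3,3)

Answer: B.....
.B.B..
.WWBW.
.WBBW.
..BB..
......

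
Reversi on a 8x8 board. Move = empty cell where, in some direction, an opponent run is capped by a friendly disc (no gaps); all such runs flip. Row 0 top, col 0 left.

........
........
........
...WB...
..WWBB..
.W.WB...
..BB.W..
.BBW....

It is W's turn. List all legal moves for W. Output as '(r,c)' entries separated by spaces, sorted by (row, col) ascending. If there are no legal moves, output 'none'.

Answer: (2,5) (3,5) (4,6) (5,5) (7,0)

Derivation:
(2,3): no bracket -> illegal
(2,4): no bracket -> illegal
(2,5): flips 1 -> legal
(3,5): flips 2 -> legal
(3,6): no bracket -> illegal
(4,6): flips 2 -> legal
(5,2): no bracket -> illegal
(5,5): flips 2 -> legal
(5,6): no bracket -> illegal
(6,0): no bracket -> illegal
(6,1): no bracket -> illegal
(6,4): no bracket -> illegal
(7,0): flips 2 -> legal
(7,4): no bracket -> illegal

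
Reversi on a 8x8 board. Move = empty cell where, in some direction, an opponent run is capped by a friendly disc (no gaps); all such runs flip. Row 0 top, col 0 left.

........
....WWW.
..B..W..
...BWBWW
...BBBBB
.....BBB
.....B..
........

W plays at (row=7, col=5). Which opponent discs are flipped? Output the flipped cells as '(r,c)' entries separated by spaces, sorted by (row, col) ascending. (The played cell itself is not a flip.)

Answer: (3,5) (4,5) (5,5) (6,5)

Derivation:
Dir NW: first cell '.' (not opp) -> no flip
Dir N: opp run (6,5) (5,5) (4,5) (3,5) capped by W -> flip
Dir NE: first cell '.' (not opp) -> no flip
Dir W: first cell '.' (not opp) -> no flip
Dir E: first cell '.' (not opp) -> no flip
Dir SW: edge -> no flip
Dir S: edge -> no flip
Dir SE: edge -> no flip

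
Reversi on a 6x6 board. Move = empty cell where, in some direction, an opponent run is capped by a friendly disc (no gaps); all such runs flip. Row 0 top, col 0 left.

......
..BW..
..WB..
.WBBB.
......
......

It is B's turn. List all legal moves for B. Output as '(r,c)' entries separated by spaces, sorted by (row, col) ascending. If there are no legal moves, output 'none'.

(0,2): no bracket -> illegal
(0,3): flips 1 -> legal
(0,4): no bracket -> illegal
(1,1): flips 1 -> legal
(1,4): flips 1 -> legal
(2,0): no bracket -> illegal
(2,1): flips 1 -> legal
(2,4): no bracket -> illegal
(3,0): flips 1 -> legal
(4,0): no bracket -> illegal
(4,1): no bracket -> illegal
(4,2): no bracket -> illegal

Answer: (0,3) (1,1) (1,4) (2,1) (3,0)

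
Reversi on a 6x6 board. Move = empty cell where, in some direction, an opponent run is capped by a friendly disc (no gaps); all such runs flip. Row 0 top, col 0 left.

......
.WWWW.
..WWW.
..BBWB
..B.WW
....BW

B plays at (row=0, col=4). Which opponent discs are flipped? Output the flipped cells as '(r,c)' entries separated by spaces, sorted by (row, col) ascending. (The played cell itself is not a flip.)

Answer: (1,4) (2,4) (3,4) (4,4)

Derivation:
Dir NW: edge -> no flip
Dir N: edge -> no flip
Dir NE: edge -> no flip
Dir W: first cell '.' (not opp) -> no flip
Dir E: first cell '.' (not opp) -> no flip
Dir SW: opp run (1,3) (2,2), next='.' -> no flip
Dir S: opp run (1,4) (2,4) (3,4) (4,4) capped by B -> flip
Dir SE: first cell '.' (not opp) -> no flip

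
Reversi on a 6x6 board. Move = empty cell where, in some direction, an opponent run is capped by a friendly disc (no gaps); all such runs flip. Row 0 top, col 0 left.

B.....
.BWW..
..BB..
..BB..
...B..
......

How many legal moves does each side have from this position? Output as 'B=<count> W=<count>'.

-- B to move --
(0,1): flips 1 -> legal
(0,2): flips 1 -> legal
(0,3): flips 1 -> legal
(0,4): flips 1 -> legal
(1,4): flips 2 -> legal
(2,1): no bracket -> illegal
(2,4): no bracket -> illegal
B mobility = 5
-- W to move --
(0,1): no bracket -> illegal
(0,2): no bracket -> illegal
(1,0): flips 1 -> legal
(1,4): no bracket -> illegal
(2,0): no bracket -> illegal
(2,1): no bracket -> illegal
(2,4): no bracket -> illegal
(3,1): flips 1 -> legal
(3,4): flips 1 -> legal
(4,1): no bracket -> illegal
(4,2): flips 2 -> legal
(4,4): no bracket -> illegal
(5,2): no bracket -> illegal
(5,3): flips 3 -> legal
(5,4): no bracket -> illegal
W mobility = 5

Answer: B=5 W=5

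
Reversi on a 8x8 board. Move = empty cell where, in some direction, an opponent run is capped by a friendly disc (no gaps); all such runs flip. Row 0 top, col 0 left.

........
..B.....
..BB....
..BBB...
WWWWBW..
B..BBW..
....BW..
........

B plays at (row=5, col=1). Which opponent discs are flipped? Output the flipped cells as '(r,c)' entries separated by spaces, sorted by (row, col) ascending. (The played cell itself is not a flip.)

Answer: (4,2)

Derivation:
Dir NW: opp run (4,0), next=edge -> no flip
Dir N: opp run (4,1), next='.' -> no flip
Dir NE: opp run (4,2) capped by B -> flip
Dir W: first cell 'B' (not opp) -> no flip
Dir E: first cell '.' (not opp) -> no flip
Dir SW: first cell '.' (not opp) -> no flip
Dir S: first cell '.' (not opp) -> no flip
Dir SE: first cell '.' (not opp) -> no flip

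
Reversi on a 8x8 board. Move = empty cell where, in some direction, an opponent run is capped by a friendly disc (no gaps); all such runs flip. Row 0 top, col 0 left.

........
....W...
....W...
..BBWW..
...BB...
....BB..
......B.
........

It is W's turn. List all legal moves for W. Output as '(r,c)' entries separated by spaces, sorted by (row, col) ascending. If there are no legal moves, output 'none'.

(2,1): no bracket -> illegal
(2,2): no bracket -> illegal
(2,3): no bracket -> illegal
(3,1): flips 2 -> legal
(4,1): no bracket -> illegal
(4,2): flips 1 -> legal
(4,5): no bracket -> illegal
(4,6): no bracket -> illegal
(5,2): flips 1 -> legal
(5,3): flips 1 -> legal
(5,6): no bracket -> illegal
(5,7): no bracket -> illegal
(6,3): no bracket -> illegal
(6,4): flips 2 -> legal
(6,5): no bracket -> illegal
(6,7): no bracket -> illegal
(7,5): no bracket -> illegal
(7,6): no bracket -> illegal
(7,7): no bracket -> illegal

Answer: (3,1) (4,2) (5,2) (5,3) (6,4)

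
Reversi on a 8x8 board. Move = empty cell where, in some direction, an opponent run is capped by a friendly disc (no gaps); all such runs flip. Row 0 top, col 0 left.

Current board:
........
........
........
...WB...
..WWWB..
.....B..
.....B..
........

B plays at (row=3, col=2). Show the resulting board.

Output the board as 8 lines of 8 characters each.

Place B at (3,2); scan 8 dirs for brackets.
Dir NW: first cell '.' (not opp) -> no flip
Dir N: first cell '.' (not opp) -> no flip
Dir NE: first cell '.' (not opp) -> no flip
Dir W: first cell '.' (not opp) -> no flip
Dir E: opp run (3,3) capped by B -> flip
Dir SW: first cell '.' (not opp) -> no flip
Dir S: opp run (4,2), next='.' -> no flip
Dir SE: opp run (4,3), next='.' -> no flip
All flips: (3,3)

Answer: ........
........
........
..BBB...
..WWWB..
.....B..
.....B..
........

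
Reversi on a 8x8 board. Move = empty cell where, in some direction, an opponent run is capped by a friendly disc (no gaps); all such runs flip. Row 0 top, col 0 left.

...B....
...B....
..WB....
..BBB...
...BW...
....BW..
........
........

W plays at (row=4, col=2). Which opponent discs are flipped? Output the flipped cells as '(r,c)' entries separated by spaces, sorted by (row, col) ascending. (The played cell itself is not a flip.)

Dir NW: first cell '.' (not opp) -> no flip
Dir N: opp run (3,2) capped by W -> flip
Dir NE: opp run (3,3), next='.' -> no flip
Dir W: first cell '.' (not opp) -> no flip
Dir E: opp run (4,3) capped by W -> flip
Dir SW: first cell '.' (not opp) -> no flip
Dir S: first cell '.' (not opp) -> no flip
Dir SE: first cell '.' (not opp) -> no flip

Answer: (3,2) (4,3)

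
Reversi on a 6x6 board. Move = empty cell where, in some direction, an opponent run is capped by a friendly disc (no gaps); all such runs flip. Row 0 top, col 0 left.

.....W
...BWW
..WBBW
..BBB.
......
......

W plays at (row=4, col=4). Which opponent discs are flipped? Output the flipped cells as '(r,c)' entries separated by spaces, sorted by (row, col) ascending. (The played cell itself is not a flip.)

Answer: (2,4) (3,3) (3,4)

Derivation:
Dir NW: opp run (3,3) capped by W -> flip
Dir N: opp run (3,4) (2,4) capped by W -> flip
Dir NE: first cell '.' (not opp) -> no flip
Dir W: first cell '.' (not opp) -> no flip
Dir E: first cell '.' (not opp) -> no flip
Dir SW: first cell '.' (not opp) -> no flip
Dir S: first cell '.' (not opp) -> no flip
Dir SE: first cell '.' (not opp) -> no flip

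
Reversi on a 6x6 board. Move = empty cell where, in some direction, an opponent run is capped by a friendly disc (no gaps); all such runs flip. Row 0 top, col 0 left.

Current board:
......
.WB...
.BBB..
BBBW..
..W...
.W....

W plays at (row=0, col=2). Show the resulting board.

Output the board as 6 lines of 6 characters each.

Answer: ..W...
.WW...
.BWB..
BBWW..
..W...
.W....

Derivation:
Place W at (0,2); scan 8 dirs for brackets.
Dir NW: edge -> no flip
Dir N: edge -> no flip
Dir NE: edge -> no flip
Dir W: first cell '.' (not opp) -> no flip
Dir E: first cell '.' (not opp) -> no flip
Dir SW: first cell 'W' (not opp) -> no flip
Dir S: opp run (1,2) (2,2) (3,2) capped by W -> flip
Dir SE: first cell '.' (not opp) -> no flip
All flips: (1,2) (2,2) (3,2)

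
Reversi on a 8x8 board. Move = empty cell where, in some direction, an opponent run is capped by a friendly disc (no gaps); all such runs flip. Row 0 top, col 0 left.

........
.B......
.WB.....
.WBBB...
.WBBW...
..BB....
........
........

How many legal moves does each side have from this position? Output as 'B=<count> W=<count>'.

-- B to move --
(1,0): flips 1 -> legal
(1,2): no bracket -> illegal
(2,0): flips 2 -> legal
(3,0): flips 2 -> legal
(3,5): flips 1 -> legal
(4,0): flips 2 -> legal
(4,5): flips 1 -> legal
(5,0): flips 1 -> legal
(5,1): flips 3 -> legal
(5,4): flips 1 -> legal
(5,5): flips 1 -> legal
B mobility = 10
-- W to move --
(0,0): flips 3 -> legal
(0,1): flips 1 -> legal
(0,2): no bracket -> illegal
(1,0): no bracket -> illegal
(1,2): no bracket -> illegal
(1,3): flips 1 -> legal
(2,0): no bracket -> illegal
(2,3): flips 2 -> legal
(2,4): flips 1 -> legal
(2,5): no bracket -> illegal
(3,5): flips 3 -> legal
(4,5): no bracket -> illegal
(5,1): no bracket -> illegal
(5,4): flips 2 -> legal
(6,1): no bracket -> illegal
(6,2): flips 1 -> legal
(6,3): flips 1 -> legal
(6,4): flips 2 -> legal
W mobility = 10

Answer: B=10 W=10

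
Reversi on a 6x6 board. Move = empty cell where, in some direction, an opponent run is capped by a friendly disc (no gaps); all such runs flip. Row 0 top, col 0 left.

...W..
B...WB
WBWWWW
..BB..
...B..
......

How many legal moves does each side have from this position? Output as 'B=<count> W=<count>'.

-- B to move --
(0,2): no bracket -> illegal
(0,4): no bracket -> illegal
(0,5): flips 2 -> legal
(1,1): flips 1 -> legal
(1,2): flips 1 -> legal
(1,3): flips 2 -> legal
(3,0): flips 1 -> legal
(3,1): no bracket -> illegal
(3,4): no bracket -> illegal
(3,5): flips 1 -> legal
B mobility = 6
-- W to move --
(0,0): flips 1 -> legal
(0,1): no bracket -> illegal
(0,4): no bracket -> illegal
(0,5): flips 1 -> legal
(1,1): no bracket -> illegal
(1,2): no bracket -> illegal
(3,0): no bracket -> illegal
(3,1): no bracket -> illegal
(3,4): no bracket -> illegal
(4,1): flips 1 -> legal
(4,2): flips 2 -> legal
(4,4): flips 1 -> legal
(5,2): no bracket -> illegal
(5,3): flips 2 -> legal
(5,4): no bracket -> illegal
W mobility = 6

Answer: B=6 W=6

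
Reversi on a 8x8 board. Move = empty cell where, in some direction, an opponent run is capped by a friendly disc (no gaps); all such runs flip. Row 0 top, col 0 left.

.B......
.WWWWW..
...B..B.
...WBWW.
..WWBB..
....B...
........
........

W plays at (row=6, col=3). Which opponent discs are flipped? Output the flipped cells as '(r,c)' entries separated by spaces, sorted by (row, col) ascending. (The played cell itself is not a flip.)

Answer: (4,5) (5,4)

Derivation:
Dir NW: first cell '.' (not opp) -> no flip
Dir N: first cell '.' (not opp) -> no flip
Dir NE: opp run (5,4) (4,5) capped by W -> flip
Dir W: first cell '.' (not opp) -> no flip
Dir E: first cell '.' (not opp) -> no flip
Dir SW: first cell '.' (not opp) -> no flip
Dir S: first cell '.' (not opp) -> no flip
Dir SE: first cell '.' (not opp) -> no flip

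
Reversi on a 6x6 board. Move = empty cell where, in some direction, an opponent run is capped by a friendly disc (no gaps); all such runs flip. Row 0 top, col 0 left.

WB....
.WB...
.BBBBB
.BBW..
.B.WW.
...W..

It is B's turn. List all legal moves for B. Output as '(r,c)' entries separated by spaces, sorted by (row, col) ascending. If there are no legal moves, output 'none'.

(0,2): no bracket -> illegal
(1,0): flips 1 -> legal
(2,0): no bracket -> illegal
(3,4): flips 1 -> legal
(3,5): no bracket -> illegal
(4,2): flips 1 -> legal
(4,5): no bracket -> illegal
(5,2): no bracket -> illegal
(5,4): flips 1 -> legal
(5,5): flips 2 -> legal

Answer: (1,0) (3,4) (4,2) (5,4) (5,5)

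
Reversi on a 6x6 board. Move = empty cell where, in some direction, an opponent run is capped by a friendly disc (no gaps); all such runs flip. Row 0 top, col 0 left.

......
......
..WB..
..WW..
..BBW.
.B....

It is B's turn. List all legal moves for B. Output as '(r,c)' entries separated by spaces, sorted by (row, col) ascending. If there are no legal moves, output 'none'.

Answer: (1,2) (2,1) (2,4) (4,1) (4,5)

Derivation:
(1,1): no bracket -> illegal
(1,2): flips 2 -> legal
(1,3): no bracket -> illegal
(2,1): flips 2 -> legal
(2,4): flips 1 -> legal
(3,1): no bracket -> illegal
(3,4): no bracket -> illegal
(3,5): no bracket -> illegal
(4,1): flips 1 -> legal
(4,5): flips 1 -> legal
(5,3): no bracket -> illegal
(5,4): no bracket -> illegal
(5,5): no bracket -> illegal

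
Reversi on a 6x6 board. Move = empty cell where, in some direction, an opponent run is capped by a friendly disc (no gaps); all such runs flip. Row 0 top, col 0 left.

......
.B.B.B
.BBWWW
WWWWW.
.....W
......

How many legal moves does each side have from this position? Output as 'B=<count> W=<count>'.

Answer: B=6 W=9

Derivation:
-- B to move --
(1,2): no bracket -> illegal
(1,4): no bracket -> illegal
(2,0): no bracket -> illegal
(3,5): flips 2 -> legal
(4,0): flips 1 -> legal
(4,1): flips 1 -> legal
(4,2): flips 3 -> legal
(4,3): flips 3 -> legal
(4,4): flips 1 -> legal
(5,4): no bracket -> illegal
(5,5): no bracket -> illegal
B mobility = 6
-- W to move --
(0,0): flips 2 -> legal
(0,1): flips 2 -> legal
(0,2): flips 1 -> legal
(0,3): flips 1 -> legal
(0,4): flips 2 -> legal
(0,5): flips 1 -> legal
(1,0): flips 1 -> legal
(1,2): flips 2 -> legal
(1,4): no bracket -> illegal
(2,0): flips 2 -> legal
W mobility = 9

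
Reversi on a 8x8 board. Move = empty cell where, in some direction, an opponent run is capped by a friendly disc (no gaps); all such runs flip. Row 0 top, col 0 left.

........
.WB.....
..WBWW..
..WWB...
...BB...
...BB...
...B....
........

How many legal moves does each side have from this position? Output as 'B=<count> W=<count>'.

Answer: B=9 W=9

Derivation:
-- B to move --
(0,0): flips 3 -> legal
(0,1): no bracket -> illegal
(0,2): no bracket -> illegal
(1,0): flips 1 -> legal
(1,3): no bracket -> illegal
(1,4): flips 1 -> legal
(1,5): no bracket -> illegal
(1,6): flips 1 -> legal
(2,0): no bracket -> illegal
(2,1): flips 2 -> legal
(2,6): flips 2 -> legal
(3,1): flips 2 -> legal
(3,5): no bracket -> illegal
(3,6): no bracket -> illegal
(4,1): flips 1 -> legal
(4,2): flips 2 -> legal
B mobility = 9
-- W to move --
(0,1): no bracket -> illegal
(0,2): flips 1 -> legal
(0,3): no bracket -> illegal
(1,3): flips 2 -> legal
(1,4): flips 1 -> legal
(2,1): no bracket -> illegal
(3,5): flips 1 -> legal
(4,2): no bracket -> illegal
(4,5): no bracket -> illegal
(5,2): flips 2 -> legal
(5,5): flips 1 -> legal
(6,2): no bracket -> illegal
(6,4): flips 3 -> legal
(6,5): flips 2 -> legal
(7,2): no bracket -> illegal
(7,3): flips 3 -> legal
(7,4): no bracket -> illegal
W mobility = 9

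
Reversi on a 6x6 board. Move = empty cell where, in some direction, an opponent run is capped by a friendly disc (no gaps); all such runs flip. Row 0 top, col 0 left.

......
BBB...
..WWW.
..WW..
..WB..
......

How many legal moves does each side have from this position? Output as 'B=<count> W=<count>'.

-- B to move --
(1,3): flips 2 -> legal
(1,4): no bracket -> illegal
(1,5): no bracket -> illegal
(2,1): flips 1 -> legal
(2,5): no bracket -> illegal
(3,1): no bracket -> illegal
(3,4): flips 1 -> legal
(3,5): no bracket -> illegal
(4,1): flips 1 -> legal
(4,4): flips 2 -> legal
(5,1): no bracket -> illegal
(5,2): flips 3 -> legal
(5,3): no bracket -> illegal
B mobility = 6
-- W to move --
(0,0): flips 1 -> legal
(0,1): flips 1 -> legal
(0,2): flips 1 -> legal
(0,3): no bracket -> illegal
(1,3): no bracket -> illegal
(2,0): no bracket -> illegal
(2,1): no bracket -> illegal
(3,4): no bracket -> illegal
(4,4): flips 1 -> legal
(5,2): no bracket -> illegal
(5,3): flips 1 -> legal
(5,4): flips 1 -> legal
W mobility = 6

Answer: B=6 W=6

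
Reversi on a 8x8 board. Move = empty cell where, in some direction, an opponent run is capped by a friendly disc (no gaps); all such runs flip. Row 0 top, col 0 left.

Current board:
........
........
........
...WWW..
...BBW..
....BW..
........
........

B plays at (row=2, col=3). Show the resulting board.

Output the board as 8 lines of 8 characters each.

Answer: ........
........
...B....
...BWW..
...BBW..
....BW..
........
........

Derivation:
Place B at (2,3); scan 8 dirs for brackets.
Dir NW: first cell '.' (not opp) -> no flip
Dir N: first cell '.' (not opp) -> no flip
Dir NE: first cell '.' (not opp) -> no flip
Dir W: first cell '.' (not opp) -> no flip
Dir E: first cell '.' (not opp) -> no flip
Dir SW: first cell '.' (not opp) -> no flip
Dir S: opp run (3,3) capped by B -> flip
Dir SE: opp run (3,4) (4,5), next='.' -> no flip
All flips: (3,3)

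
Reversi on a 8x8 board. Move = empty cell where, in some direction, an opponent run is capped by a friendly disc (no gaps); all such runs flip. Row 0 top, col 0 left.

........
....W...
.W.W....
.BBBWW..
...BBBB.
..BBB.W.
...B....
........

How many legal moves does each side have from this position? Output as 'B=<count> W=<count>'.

Answer: B=11 W=10

Derivation:
-- B to move --
(0,3): no bracket -> illegal
(0,4): no bracket -> illegal
(0,5): flips 2 -> legal
(1,0): flips 1 -> legal
(1,1): flips 1 -> legal
(1,2): flips 2 -> legal
(1,3): flips 1 -> legal
(1,5): no bracket -> illegal
(2,0): no bracket -> illegal
(2,2): no bracket -> illegal
(2,4): flips 2 -> legal
(2,5): flips 2 -> legal
(2,6): flips 1 -> legal
(3,0): no bracket -> illegal
(3,6): flips 2 -> legal
(4,7): no bracket -> illegal
(5,5): no bracket -> illegal
(5,7): no bracket -> illegal
(6,5): no bracket -> illegal
(6,6): flips 1 -> legal
(6,7): flips 1 -> legal
B mobility = 11
-- W to move --
(2,0): no bracket -> illegal
(2,2): no bracket -> illegal
(2,4): no bracket -> illegal
(3,0): flips 3 -> legal
(3,6): flips 1 -> legal
(3,7): no bracket -> illegal
(4,0): no bracket -> illegal
(4,1): flips 2 -> legal
(4,2): no bracket -> illegal
(4,7): no bracket -> illegal
(5,1): no bracket -> illegal
(5,5): flips 1 -> legal
(5,7): flips 1 -> legal
(6,1): flips 2 -> legal
(6,2): flips 2 -> legal
(6,4): flips 2 -> legal
(6,5): flips 3 -> legal
(7,2): no bracket -> illegal
(7,3): flips 4 -> legal
(7,4): no bracket -> illegal
W mobility = 10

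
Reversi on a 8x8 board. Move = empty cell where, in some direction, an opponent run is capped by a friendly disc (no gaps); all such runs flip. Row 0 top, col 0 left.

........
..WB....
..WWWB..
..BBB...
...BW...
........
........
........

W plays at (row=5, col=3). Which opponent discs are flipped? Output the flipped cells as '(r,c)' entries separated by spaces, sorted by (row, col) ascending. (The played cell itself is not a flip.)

Dir NW: first cell '.' (not opp) -> no flip
Dir N: opp run (4,3) (3,3) capped by W -> flip
Dir NE: first cell 'W' (not opp) -> no flip
Dir W: first cell '.' (not opp) -> no flip
Dir E: first cell '.' (not opp) -> no flip
Dir SW: first cell '.' (not opp) -> no flip
Dir S: first cell '.' (not opp) -> no flip
Dir SE: first cell '.' (not opp) -> no flip

Answer: (3,3) (4,3)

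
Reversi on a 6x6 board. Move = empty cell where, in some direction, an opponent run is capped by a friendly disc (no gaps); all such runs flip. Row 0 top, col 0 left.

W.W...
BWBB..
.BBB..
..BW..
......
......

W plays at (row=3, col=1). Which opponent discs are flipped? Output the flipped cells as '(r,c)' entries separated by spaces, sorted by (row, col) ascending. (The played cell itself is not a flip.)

Dir NW: first cell '.' (not opp) -> no flip
Dir N: opp run (2,1) capped by W -> flip
Dir NE: opp run (2,2) (1,3), next='.' -> no flip
Dir W: first cell '.' (not opp) -> no flip
Dir E: opp run (3,2) capped by W -> flip
Dir SW: first cell '.' (not opp) -> no flip
Dir S: first cell '.' (not opp) -> no flip
Dir SE: first cell '.' (not opp) -> no flip

Answer: (2,1) (3,2)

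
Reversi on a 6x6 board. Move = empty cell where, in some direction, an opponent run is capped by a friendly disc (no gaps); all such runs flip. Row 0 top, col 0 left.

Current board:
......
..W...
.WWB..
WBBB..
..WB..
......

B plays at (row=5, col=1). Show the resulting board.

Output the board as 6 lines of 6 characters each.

Answer: ......
..W...
.WWB..
WBBB..
..BB..
.B....

Derivation:
Place B at (5,1); scan 8 dirs for brackets.
Dir NW: first cell '.' (not opp) -> no flip
Dir N: first cell '.' (not opp) -> no flip
Dir NE: opp run (4,2) capped by B -> flip
Dir W: first cell '.' (not opp) -> no flip
Dir E: first cell '.' (not opp) -> no flip
Dir SW: edge -> no flip
Dir S: edge -> no flip
Dir SE: edge -> no flip
All flips: (4,2)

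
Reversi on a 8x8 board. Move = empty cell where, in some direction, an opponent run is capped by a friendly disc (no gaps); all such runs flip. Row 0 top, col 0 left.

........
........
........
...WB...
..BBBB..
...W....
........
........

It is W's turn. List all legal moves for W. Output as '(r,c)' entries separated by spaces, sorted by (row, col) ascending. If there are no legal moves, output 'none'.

(2,3): no bracket -> illegal
(2,4): no bracket -> illegal
(2,5): no bracket -> illegal
(3,1): flips 1 -> legal
(3,2): no bracket -> illegal
(3,5): flips 2 -> legal
(3,6): no bracket -> illegal
(4,1): no bracket -> illegal
(4,6): no bracket -> illegal
(5,1): flips 1 -> legal
(5,2): no bracket -> illegal
(5,4): no bracket -> illegal
(5,5): flips 1 -> legal
(5,6): no bracket -> illegal

Answer: (3,1) (3,5) (5,1) (5,5)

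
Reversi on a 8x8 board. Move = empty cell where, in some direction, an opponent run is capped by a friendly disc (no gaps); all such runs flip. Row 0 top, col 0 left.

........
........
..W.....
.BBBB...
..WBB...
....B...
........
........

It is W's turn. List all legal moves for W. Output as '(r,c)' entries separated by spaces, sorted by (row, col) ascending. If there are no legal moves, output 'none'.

Answer: (2,0) (2,4) (4,0) (4,5) (5,5)

Derivation:
(2,0): flips 1 -> legal
(2,1): no bracket -> illegal
(2,3): no bracket -> illegal
(2,4): flips 1 -> legal
(2,5): no bracket -> illegal
(3,0): no bracket -> illegal
(3,5): no bracket -> illegal
(4,0): flips 1 -> legal
(4,1): no bracket -> illegal
(4,5): flips 2 -> legal
(5,2): no bracket -> illegal
(5,3): no bracket -> illegal
(5,5): flips 2 -> legal
(6,3): no bracket -> illegal
(6,4): no bracket -> illegal
(6,5): no bracket -> illegal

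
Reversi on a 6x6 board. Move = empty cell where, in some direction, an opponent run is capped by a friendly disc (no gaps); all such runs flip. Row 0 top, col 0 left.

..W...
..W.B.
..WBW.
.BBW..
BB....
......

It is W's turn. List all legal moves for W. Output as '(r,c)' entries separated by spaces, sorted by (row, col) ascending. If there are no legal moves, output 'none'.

(0,3): no bracket -> illegal
(0,4): flips 1 -> legal
(0,5): no bracket -> illegal
(1,3): flips 1 -> legal
(1,5): no bracket -> illegal
(2,0): no bracket -> illegal
(2,1): no bracket -> illegal
(2,5): no bracket -> illegal
(3,0): flips 2 -> legal
(3,4): flips 1 -> legal
(4,2): flips 1 -> legal
(4,3): no bracket -> illegal
(5,0): no bracket -> illegal
(5,1): no bracket -> illegal
(5,2): no bracket -> illegal

Answer: (0,4) (1,3) (3,0) (3,4) (4,2)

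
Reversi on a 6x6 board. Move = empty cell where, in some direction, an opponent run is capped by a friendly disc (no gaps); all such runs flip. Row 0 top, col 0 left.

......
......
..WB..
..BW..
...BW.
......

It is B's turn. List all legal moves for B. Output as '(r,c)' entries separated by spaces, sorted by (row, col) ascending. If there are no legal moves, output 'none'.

(1,1): no bracket -> illegal
(1,2): flips 1 -> legal
(1,3): no bracket -> illegal
(2,1): flips 1 -> legal
(2,4): no bracket -> illegal
(3,1): no bracket -> illegal
(3,4): flips 1 -> legal
(3,5): no bracket -> illegal
(4,2): no bracket -> illegal
(4,5): flips 1 -> legal
(5,3): no bracket -> illegal
(5,4): no bracket -> illegal
(5,5): no bracket -> illegal

Answer: (1,2) (2,1) (3,4) (4,5)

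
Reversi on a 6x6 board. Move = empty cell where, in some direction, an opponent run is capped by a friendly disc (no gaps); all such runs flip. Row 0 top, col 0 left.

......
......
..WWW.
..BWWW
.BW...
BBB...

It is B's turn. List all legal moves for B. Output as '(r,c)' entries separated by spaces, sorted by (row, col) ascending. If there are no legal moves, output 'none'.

(1,1): no bracket -> illegal
(1,2): flips 1 -> legal
(1,3): no bracket -> illegal
(1,4): flips 1 -> legal
(1,5): flips 3 -> legal
(2,1): no bracket -> illegal
(2,5): no bracket -> illegal
(3,1): no bracket -> illegal
(4,3): flips 1 -> legal
(4,4): no bracket -> illegal
(4,5): no bracket -> illegal
(5,3): no bracket -> illegal

Answer: (1,2) (1,4) (1,5) (4,3)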